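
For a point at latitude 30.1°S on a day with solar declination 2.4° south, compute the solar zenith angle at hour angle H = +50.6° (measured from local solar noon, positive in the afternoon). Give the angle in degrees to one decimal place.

With φ = -30.1°, δ = -2.4°, H = 50.60°: sin φ sin δ = 0.0210, cos φ cos δ cos H = 0.5487, so cos θ_z = 0.5697.
θ_z = arccos(0.5697) = 55.27°.

55.3°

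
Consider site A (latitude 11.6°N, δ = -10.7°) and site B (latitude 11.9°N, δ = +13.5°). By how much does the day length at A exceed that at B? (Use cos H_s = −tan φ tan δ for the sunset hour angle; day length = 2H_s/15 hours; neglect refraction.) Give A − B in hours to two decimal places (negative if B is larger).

A: H_s = arccos(−tan 11.6° · tan -10.7°) = 87.78°, so 2H_s/15 = 11.7040 h.
B: H_s = arccos(−tan 11.9° · tan 13.5°) = 92.90°, so 2H_s/15 = 12.3867 h.
A − B = 11.7040 − 12.3867 = -0.6827 h.

-0.68 h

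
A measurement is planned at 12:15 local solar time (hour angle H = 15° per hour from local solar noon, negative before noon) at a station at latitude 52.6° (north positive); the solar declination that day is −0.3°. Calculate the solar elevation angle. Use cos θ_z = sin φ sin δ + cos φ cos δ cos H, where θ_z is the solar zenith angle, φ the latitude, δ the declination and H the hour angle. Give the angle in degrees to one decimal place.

37.0°

Hour angle H = 15° × (12.25 − 12) = 3.75°.
cos θ_z = sin(52.6°) sin(-0.3°) + cos(52.6°) cos(-0.3°) cos(3.75°) = -0.0042 + 0.6061 = 0.6019.
θ_z = arccos(0.6019) = 52.99°, so the elevation is 90° − 52.99° = 37.01°.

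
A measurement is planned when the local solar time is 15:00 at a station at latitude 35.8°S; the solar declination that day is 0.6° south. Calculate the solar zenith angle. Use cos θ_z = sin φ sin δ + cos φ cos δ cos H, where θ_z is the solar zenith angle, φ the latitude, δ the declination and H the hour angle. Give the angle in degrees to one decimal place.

54.6°

Hour angle H = 15° × (15 − 12) = 45.00°.
cos θ_z = sin(-35.8°) sin(-0.6°) + cos(-35.8°) cos(-0.6°) cos(45.00°) = 0.0061 + 0.5735 = 0.5796.
θ_z = arccos(0.5796) = 54.58°.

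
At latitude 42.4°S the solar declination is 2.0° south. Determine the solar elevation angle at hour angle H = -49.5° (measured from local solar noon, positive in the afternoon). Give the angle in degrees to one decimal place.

cos θ_z = sin φ sin δ + cos φ cos δ cos H = (-0.6743)(-0.0349) + (0.7385)(0.9994)(0.6494) = 0.5028.
θ_z = arccos(0.5028) = 59.81°, so the elevation is 90° − 59.81° = 30.19°.

30.2°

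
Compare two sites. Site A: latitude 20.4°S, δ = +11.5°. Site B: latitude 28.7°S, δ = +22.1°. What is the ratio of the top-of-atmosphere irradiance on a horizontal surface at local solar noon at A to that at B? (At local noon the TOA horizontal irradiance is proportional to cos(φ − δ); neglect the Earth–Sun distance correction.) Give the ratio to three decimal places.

1.343

A: cos θ_z = cos(-20.4° − (11.5°)) = 0.8490.
B: cos θ_z = cos(-28.7° − (22.1°)) = 0.6320.
Ratio A/B = 0.8490 / 0.6320 = 1.3434.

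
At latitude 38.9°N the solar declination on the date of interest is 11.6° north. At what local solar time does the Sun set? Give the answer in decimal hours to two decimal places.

−tan φ tan δ = −(0.8069)(0.2053) = -0.1657; H_s = arccos(-0.1657) = 99.54°.
Sunset is at 12 + H_s/15 = 12 + 6.636 = 18.636 h local solar time.

18.64 h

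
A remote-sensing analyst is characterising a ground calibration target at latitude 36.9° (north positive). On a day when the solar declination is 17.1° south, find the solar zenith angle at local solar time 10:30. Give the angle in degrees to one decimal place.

Hour angle H = 15° × (10.5 − 12) = -22.50°.
cos θ_z = sin(36.9°) sin(-17.1°) + cos(36.9°) cos(-17.1°) cos(-22.50°) = -0.1765 + 0.7062 = 0.5297.
θ_z = arccos(0.5297) = 58.01°.

58.0°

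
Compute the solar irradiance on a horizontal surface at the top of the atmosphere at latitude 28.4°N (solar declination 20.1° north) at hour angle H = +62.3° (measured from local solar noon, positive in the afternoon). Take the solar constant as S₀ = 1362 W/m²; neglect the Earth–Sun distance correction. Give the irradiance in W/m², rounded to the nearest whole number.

746 W/m²

cos θ_z = sin(28.4°) sin(20.1°) + cos(28.4°) cos(20.1°) cos(62.30°) = 0.1635 + 0.3840 = 0.5475.
Top-of-atmosphere irradiance = S₀ cos θ_z = 1362 × 0.5475 = 745.69 W/m².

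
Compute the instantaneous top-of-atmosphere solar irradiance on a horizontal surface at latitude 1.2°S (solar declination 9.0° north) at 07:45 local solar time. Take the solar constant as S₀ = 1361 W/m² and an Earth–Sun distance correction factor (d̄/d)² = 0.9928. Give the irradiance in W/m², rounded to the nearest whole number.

586 W/m²

Hour angle H = 15° × (7.75 − 12) = -63.75°.
With φ = -1.2°, δ = 9.0°, H = -63.75°: sin φ sin δ = -0.0033, cos φ cos δ cos H = 0.4367, so cos θ_z = 0.4334.
Top-of-atmosphere irradiance = S₀ (d̄/d)² cos θ_z = 1361 × 0.9928 × 0.4334 = 585.61 W/m².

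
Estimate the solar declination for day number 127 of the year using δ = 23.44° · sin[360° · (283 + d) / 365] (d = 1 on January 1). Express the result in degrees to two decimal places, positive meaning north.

+16.40°

360 × (283 + 127) / 365 = 404.384°; sin(404.384°) = 0.6995.
δ = 23.44 × 0.6995 = 16.396° ≈ +16.40°.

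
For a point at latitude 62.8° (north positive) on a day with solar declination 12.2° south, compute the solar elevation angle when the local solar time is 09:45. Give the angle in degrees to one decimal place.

Hour angle H = 15° × (9.75 − 12) = -33.75°.
cos θ_z = sin φ sin δ + cos φ cos δ cos H = (0.8894)(-0.2113) + (0.4571)(0.9774)(0.8315) = 0.1836.
θ_z = arccos(0.1836) = 79.42°, so the elevation is 90° − 79.42° = 10.58°.

10.6°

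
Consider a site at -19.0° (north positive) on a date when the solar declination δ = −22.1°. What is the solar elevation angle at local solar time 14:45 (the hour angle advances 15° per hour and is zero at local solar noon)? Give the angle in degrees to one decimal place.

51.4°

Hour angle H = 15° × (14.75 − 12) = 41.25°.
cos θ_z = sin(-19.0°) sin(-22.1°) + cos(-19.0°) cos(-22.1°) cos(41.25°) = 0.1225 + 0.6586 = 0.7811.
θ_z = arccos(0.7811) = 38.64°, so the elevation is 90° − 38.64° = 51.36°.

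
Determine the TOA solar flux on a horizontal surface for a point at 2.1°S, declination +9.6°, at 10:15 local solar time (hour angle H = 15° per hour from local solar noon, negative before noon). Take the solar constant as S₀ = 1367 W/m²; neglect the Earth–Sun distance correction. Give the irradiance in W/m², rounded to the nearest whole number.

1200 W/m²

Hour angle H = 15° × (10.25 − 12) = -26.25°.
cos θ_z = sin φ sin δ + cos φ cos δ cos H = (-0.0366)(0.1668) + (0.9993)(0.9860)(0.8969) = 0.8776.
Top-of-atmosphere irradiance = S₀ cos θ_z = 1367 × 0.8776 = 1199.68 W/m².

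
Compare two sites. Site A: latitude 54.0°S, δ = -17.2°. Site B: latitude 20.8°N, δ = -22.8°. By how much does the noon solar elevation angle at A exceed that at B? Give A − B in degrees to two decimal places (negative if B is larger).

+6.80°

A: 90° − |-54.0 − (-17.2)| = 53.20°.
B: 90° − |20.8 − (-22.8)| = 46.40°.
A − B = 53.20 − 46.40 = 6.80°.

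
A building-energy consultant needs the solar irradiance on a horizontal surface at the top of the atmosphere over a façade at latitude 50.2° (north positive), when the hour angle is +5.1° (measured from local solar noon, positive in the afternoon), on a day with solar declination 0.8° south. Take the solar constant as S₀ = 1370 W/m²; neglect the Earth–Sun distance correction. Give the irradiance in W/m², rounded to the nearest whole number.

cos θ_z = sin φ sin δ + cos φ cos δ cos H = (0.7683)(-0.0140) + (0.6401)(0.9999)(0.9960) = 0.6267.
Top-of-atmosphere irradiance = S₀ cos θ_z = 1370 × 0.6267 = 858.58 W/m².

859 W/m²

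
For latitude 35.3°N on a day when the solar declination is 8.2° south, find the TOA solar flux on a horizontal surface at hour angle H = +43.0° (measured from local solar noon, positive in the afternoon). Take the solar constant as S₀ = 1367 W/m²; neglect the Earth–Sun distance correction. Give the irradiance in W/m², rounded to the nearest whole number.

cos θ_z = sin(35.3°) sin(-8.2°) + cos(35.3°) cos(-8.2°) cos(43.00°) = -0.0824 + 0.5908 = 0.5084.
Top-of-atmosphere irradiance = S₀ cos θ_z = 1367 × 0.5084 = 694.98 W/m².

695 W/m²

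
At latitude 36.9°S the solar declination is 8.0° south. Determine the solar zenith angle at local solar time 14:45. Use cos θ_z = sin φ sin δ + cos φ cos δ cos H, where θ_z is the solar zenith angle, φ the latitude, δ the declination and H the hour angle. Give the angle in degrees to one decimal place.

47.2°

Hour angle H = 15° × (14.75 − 12) = 41.25°.
With φ = -36.9°, δ = -8.0°, H = 41.25°: sin φ sin δ = 0.0836, cos φ cos δ cos H = 0.5954, so cos θ_z = 0.6790.
θ_z = arccos(0.6790) = 47.23°.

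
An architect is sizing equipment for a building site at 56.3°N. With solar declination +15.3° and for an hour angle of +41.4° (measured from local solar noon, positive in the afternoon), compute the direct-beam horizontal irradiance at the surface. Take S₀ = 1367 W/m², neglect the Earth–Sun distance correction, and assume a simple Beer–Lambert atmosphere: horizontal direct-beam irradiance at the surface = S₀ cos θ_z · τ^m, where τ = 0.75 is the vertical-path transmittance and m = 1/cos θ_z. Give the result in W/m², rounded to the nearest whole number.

534 W/m²

cos θ_z = sin(56.3°) sin(15.3°) + cos(56.3°) cos(15.3°) cos(41.40°) = 0.2195 + 0.4014 = 0.6209.
Air mass m = 1/cos θ_z = 1/0.6209 = 1.611; τ^m = 0.75^1.611 = 0.6291.
Surface direct beam = 1367 × 0.6209 × 0.6291 = 533.96 W/m².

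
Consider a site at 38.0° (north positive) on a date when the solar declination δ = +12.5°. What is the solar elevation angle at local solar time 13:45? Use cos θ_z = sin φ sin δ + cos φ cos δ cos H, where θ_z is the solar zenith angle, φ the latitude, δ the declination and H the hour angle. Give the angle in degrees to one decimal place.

Hour angle H = 15° × (13.75 − 12) = 26.25°.
cos θ_z = sin φ sin δ + cos φ cos δ cos H = (0.6157)(0.2164) + (0.7880)(0.9763)(0.8969) = 0.8232.
θ_z = arccos(0.8232) = 34.59°, so the elevation is 90° − 34.59° = 55.41°.

55.4°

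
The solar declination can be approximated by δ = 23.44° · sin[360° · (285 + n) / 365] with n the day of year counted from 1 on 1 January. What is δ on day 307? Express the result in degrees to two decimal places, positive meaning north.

360 × (285 + 307) / 365 = 583.890°; sin(583.890°) = -0.6933.
δ = 23.44 × -0.6933 = -16.251° ≈ -16.25°.

-16.25°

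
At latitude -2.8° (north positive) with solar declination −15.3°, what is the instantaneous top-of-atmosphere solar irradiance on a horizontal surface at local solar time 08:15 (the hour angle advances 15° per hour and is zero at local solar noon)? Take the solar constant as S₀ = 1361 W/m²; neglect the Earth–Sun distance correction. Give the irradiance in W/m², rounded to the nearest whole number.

Hour angle H = 15° × (8.25 − 12) = -56.25°.
With φ = -2.8°, δ = -15.3°, H = -56.25°: sin φ sin δ = 0.0129, cos φ cos δ cos H = 0.5352, so cos θ_z = 0.5481.
Top-of-atmosphere irradiance = S₀ cos θ_z = 1361 × 0.5481 = 745.96 W/m².

746 W/m²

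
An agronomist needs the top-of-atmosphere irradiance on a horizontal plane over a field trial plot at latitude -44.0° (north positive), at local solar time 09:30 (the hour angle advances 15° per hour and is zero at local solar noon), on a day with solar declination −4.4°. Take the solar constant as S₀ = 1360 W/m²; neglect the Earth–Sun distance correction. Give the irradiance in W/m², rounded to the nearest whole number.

Hour angle H = 15° × (9.5 − 12) = -37.50°.
cos θ_z = sin(-44.0°) sin(-4.4°) + cos(-44.0°) cos(-4.4°) cos(-37.50°) = 0.0533 + 0.5690 = 0.6223.
Top-of-atmosphere irradiance = S₀ cos θ_z = 1360 × 0.6223 = 846.33 W/m².

846 W/m²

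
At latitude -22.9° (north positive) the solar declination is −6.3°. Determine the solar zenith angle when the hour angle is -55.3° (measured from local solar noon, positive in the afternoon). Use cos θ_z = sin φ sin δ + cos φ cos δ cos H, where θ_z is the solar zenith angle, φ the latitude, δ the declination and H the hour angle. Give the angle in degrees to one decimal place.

55.7°

cos θ_z = sin φ sin δ + cos φ cos δ cos H = (-0.3891)(-0.1097) + (0.9212)(0.9940)(0.5693) = 0.5640.
θ_z = arccos(0.5640) = 55.67°.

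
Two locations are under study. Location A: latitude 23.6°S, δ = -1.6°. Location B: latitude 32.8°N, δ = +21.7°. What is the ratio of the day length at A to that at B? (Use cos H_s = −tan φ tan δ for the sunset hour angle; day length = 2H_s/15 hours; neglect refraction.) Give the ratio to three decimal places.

A: H_s = arccos(−tan -23.6° · tan -1.6°) = 90.70°, so 2H_s/15 = 12.0933 h.
B: H_s = arccos(−tan 32.8° · tan 21.7°) = 104.86°, so 2H_s/15 = 13.9813 h.
Ratio A/B = 12.0933 / 13.9813 = 0.8650.

0.865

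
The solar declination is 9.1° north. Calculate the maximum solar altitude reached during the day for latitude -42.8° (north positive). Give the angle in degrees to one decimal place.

At local solar noon the hour angle is zero, so the elevation is 90° − |φ − δ| = 90° − |-42.8° − (9.1°)| = 90° − 51.9° = 38.1°.

38.1°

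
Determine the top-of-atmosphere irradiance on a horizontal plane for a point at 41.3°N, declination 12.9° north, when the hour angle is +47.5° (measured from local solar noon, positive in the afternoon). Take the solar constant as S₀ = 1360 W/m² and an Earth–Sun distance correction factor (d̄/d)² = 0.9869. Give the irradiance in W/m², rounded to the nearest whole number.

862 W/m²

cos θ_z = sin(41.3°) sin(12.9°) + cos(41.3°) cos(12.9°) cos(47.50°) = 0.1473 + 0.4947 = 0.6420.
Top-of-atmosphere irradiance = S₀ (d̄/d)² cos θ_z = 1360 × 0.9869 × 0.6420 = 861.68 W/m².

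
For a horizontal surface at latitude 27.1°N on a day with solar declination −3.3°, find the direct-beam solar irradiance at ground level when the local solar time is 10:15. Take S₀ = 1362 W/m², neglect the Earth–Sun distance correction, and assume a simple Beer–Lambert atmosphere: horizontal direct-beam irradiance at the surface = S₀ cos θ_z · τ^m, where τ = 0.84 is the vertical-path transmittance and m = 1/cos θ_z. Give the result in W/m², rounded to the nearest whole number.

837 W/m²

Hour angle H = 15° × (10.25 − 12) = -26.25°.
cos θ_z = sin φ sin δ + cos φ cos δ cos H = (0.4555)(-0.0576) + (0.8902)(0.9983)(0.8969) = 0.7708.
Air mass m = 1/cos θ_z = 1/0.7708 = 1.297; τ^m = 0.84^1.297 = 0.7976.
Surface direct beam = 1362 × 0.7708 × 0.7976 = 837.34 W/m².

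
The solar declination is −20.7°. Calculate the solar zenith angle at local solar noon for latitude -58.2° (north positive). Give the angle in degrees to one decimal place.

37.5°

At local solar noon the hour angle is zero, so the zenith angle is |φ − δ| = |-58.2° − (-20.7°)| = 37.5°.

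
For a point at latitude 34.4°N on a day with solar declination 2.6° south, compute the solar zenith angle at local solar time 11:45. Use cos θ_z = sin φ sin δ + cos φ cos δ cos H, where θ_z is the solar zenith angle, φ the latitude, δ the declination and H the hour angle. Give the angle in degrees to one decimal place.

37.2°

Hour angle H = 15° × (11.75 − 12) = -3.75°.
cos θ_z = sin(34.4°) sin(-2.6°) + cos(34.4°) cos(-2.6°) cos(-3.75°) = -0.0256 + 0.8225 = 0.7969.
θ_z = arccos(0.7969) = 37.16°.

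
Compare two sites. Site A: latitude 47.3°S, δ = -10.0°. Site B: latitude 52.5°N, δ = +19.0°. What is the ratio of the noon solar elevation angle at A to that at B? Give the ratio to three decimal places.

0.933

A: 90° − |-47.3 − (-10.0)| = 52.70°.
B: 90° − |52.5 − (19.0)| = 56.50°.
Ratio A/B = 52.7000 / 56.5000 = 0.9327.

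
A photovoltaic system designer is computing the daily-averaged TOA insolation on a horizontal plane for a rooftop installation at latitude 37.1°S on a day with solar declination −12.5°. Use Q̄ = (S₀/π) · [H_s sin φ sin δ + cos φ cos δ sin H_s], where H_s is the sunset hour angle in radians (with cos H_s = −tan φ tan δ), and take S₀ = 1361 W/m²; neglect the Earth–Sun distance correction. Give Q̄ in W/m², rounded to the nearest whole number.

431 W/m²

−tan φ tan δ = −(-0.7563)(-0.2217) = -0.1677; H_s = arccos(-0.1677) = 99.65°. In radians, H_s = 1.7392.
H_s sin φ sin δ = 1.7392 × -0.6032 × -0.2164 = 0.2270.
cos φ cos δ sin H_s = 0.7976 × 0.9763 × 0.9859 = 0.7677.
Q̄ = (1361/π) × (0.2270 + 0.7677) = 433.22 × 0.9947 = 430.92 W/m².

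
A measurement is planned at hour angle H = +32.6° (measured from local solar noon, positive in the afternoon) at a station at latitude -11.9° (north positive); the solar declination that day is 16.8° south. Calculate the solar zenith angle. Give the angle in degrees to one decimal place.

31.9°

With φ = -11.9°, δ = -16.8°, H = 32.60°: sin φ sin δ = 0.0596, cos φ cos δ cos H = 0.7892, so cos θ_z = 0.8488.
θ_z = arccos(0.8488) = 31.92°.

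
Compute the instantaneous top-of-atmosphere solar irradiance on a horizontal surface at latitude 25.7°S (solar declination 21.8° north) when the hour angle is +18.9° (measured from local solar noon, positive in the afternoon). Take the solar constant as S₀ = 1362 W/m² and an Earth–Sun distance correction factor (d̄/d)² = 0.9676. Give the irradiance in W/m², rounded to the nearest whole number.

831 W/m²

cos θ_z = sin φ sin δ + cos φ cos δ cos H = (-0.4337)(0.3714) + (0.9011)(0.9285)(0.9461) = 0.6305.
Top-of-atmosphere irradiance = S₀ (d̄/d)² cos θ_z = 1362 × 0.9676 × 0.6305 = 830.92 W/m².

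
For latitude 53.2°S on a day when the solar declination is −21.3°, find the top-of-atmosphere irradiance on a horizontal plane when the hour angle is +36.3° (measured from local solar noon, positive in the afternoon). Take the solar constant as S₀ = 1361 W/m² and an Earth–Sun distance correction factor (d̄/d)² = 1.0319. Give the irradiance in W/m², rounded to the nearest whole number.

cos θ_z = sin φ sin δ + cos φ cos δ cos H = (-0.8007)(-0.3633) + (0.5990)(0.9317)(0.8059) = 0.7407.
Top-of-atmosphere irradiance = S₀ (d̄/d)² cos θ_z = 1361 × 1.0319 × 0.7407 = 1040.25 W/m².

1040 W/m²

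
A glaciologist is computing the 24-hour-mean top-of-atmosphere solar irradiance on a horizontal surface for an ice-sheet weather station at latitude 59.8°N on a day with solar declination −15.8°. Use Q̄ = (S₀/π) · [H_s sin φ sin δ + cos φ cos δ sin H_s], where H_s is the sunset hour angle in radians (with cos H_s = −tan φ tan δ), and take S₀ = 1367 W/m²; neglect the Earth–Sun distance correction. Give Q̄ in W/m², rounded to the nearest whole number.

cos H_s = −tan(59.8°) · tan(-15.8°) = 0.4862, so H_s = arccos(0.4862) = 60.91°. In radians, H_s = 1.0631.
H_s sin φ sin δ = 1.0631 × 0.8643 × -0.2723 = -0.2502.
cos φ cos δ sin H_s = 0.5030 × 0.9622 × 0.8739 = 0.4230.
Q̄ = (1367/π) × (-0.2502 + 0.4230) = 435.13 × 0.1728 = 75.19 W/m².

75 W/m²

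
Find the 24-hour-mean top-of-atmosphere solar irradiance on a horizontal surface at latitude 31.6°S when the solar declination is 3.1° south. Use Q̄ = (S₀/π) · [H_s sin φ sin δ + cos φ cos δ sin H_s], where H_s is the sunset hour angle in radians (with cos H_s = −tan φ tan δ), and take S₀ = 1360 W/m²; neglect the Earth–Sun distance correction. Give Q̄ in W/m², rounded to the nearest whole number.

388 W/m²

The sunset hour angle satisfies cos H_s = −tan φ tan δ = -0.0333, giving H_s = 91.91°. In radians, H_s = 1.6041.
H_s sin φ sin δ = 1.6041 × -0.5240 × -0.0541 = 0.0455.
cos φ cos δ sin H_s = 0.8517 × 0.9985 × 0.9994 = 0.8499.
Q̄ = (1360/π) × (0.0455 + 0.8499) = 432.90 × 0.8954 = 387.62 W/m².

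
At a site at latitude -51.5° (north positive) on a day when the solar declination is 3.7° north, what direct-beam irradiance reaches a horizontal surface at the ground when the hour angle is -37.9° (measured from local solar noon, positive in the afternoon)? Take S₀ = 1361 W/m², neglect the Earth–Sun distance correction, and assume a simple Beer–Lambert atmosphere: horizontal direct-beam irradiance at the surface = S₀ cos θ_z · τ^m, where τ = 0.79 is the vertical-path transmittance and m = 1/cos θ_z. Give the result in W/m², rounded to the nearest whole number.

350 W/m²

With φ = -51.5°, δ = 3.7°, H = -37.90°: sin φ sin δ = -0.0505, cos φ cos δ cos H = 0.4902, so cos θ_z = 0.4397.
Air mass m = 1/cos θ_z = 1/0.4397 = 2.274; τ^m = 0.79^2.274 = 0.5851.
Surface direct beam = 1361 × 0.4397 × 0.5851 = 350.14 W/m².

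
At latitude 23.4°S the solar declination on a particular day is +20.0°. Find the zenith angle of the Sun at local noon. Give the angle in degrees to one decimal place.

43.4°

At local solar noon the hour angle is zero, so the zenith angle is |φ − δ| = |-23.4° − (20.0°)| = 43.4°.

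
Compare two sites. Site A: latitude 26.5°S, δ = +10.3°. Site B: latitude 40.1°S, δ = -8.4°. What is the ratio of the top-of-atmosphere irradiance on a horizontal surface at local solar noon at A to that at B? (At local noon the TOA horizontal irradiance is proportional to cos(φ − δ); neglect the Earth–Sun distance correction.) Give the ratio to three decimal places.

A: cos θ_z = cos(-26.5° − (10.3°)) = 0.8007.
B: cos θ_z = cos(-40.1° − (-8.4°)) = 0.8508.
Ratio A/B = 0.8007 / 0.8508 = 0.9411.

0.941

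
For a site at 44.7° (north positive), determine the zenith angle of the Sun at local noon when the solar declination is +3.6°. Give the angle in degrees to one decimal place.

41.1°

At local solar noon the hour angle is zero, so the zenith angle is |φ − δ| = |44.7° − (3.6°)| = 41.1°.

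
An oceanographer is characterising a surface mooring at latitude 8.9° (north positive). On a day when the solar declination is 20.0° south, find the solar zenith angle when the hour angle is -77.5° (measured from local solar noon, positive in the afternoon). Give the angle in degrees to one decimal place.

81.5°

With φ = 8.9°, δ = -20.0°, H = -77.50°: sin φ sin δ = -0.0529, cos φ cos δ cos H = 0.2009, so cos θ_z = 0.1480.
θ_z = arccos(0.1480) = 81.49°.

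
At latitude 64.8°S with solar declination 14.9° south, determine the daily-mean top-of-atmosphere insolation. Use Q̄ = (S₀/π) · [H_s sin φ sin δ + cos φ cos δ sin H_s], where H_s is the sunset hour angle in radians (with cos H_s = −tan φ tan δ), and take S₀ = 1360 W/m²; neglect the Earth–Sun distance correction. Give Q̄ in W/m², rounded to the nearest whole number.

−tan φ tan δ = −(-2.1251)(-0.2661) = -0.5655; H_s = arccos(-0.5655) = 124.44°. In radians, H_s = 2.1719.
H_s sin φ sin δ = 2.1719 × -0.9048 × -0.2571 = 0.5052.
cos φ cos δ sin H_s = 0.4258 × 0.9664 × 0.8247 = 0.3394.
Q̄ = (1360/π) × (0.5052 + 0.3394) = 432.90 × 0.8446 = 365.63 W/m².

366 W/m²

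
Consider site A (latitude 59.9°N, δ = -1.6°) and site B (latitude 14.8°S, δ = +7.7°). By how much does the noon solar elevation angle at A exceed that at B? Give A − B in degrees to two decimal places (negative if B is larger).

-39.00°

A: 90° − |59.9 − (-1.6)| = 28.50°.
B: 90° − |-14.8 − (7.7)| = 67.50°.
A − B = 28.50 − 67.50 = -39.00°.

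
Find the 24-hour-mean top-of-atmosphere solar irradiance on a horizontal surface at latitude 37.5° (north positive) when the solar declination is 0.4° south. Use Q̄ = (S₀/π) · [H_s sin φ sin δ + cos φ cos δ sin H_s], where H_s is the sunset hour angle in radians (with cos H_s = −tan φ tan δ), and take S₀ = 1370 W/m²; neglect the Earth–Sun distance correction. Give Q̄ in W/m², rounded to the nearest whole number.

343 W/m²

The sunset hour angle satisfies cos H_s = −tan φ tan δ = 0.0054, giving H_s = 89.69°. In radians, H_s = 1.5654.
H_s sin φ sin δ = 1.5654 × 0.6088 × -0.0070 = -0.0067.
cos φ cos δ sin H_s = 0.7934 × 1.0000 × 1.0000 = 0.7934.
Q̄ = (1370/π) × (-0.0067 + 0.7934) = 436.08 × 0.7867 = 343.06 W/m².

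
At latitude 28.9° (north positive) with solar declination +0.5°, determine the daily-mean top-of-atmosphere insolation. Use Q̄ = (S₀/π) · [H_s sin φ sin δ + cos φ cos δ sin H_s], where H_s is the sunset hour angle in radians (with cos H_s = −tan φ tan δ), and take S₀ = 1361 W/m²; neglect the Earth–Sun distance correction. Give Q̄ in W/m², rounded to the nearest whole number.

−tan φ tan δ = −(0.5520)(0.0087) = -0.0048; H_s = arccos(-0.0048) = 90.28°. In radians, H_s = 1.5757.
H_s sin φ sin δ = 1.5757 × 0.4833 × 0.0087 = 0.0066.
cos φ cos δ sin H_s = 0.8755 × 1.0000 × 1.0000 = 0.8755.
Q̄ = (1361/π) × (0.0066 + 0.8755) = 433.22 × 0.8821 = 382.14 W/m².

382 W/m²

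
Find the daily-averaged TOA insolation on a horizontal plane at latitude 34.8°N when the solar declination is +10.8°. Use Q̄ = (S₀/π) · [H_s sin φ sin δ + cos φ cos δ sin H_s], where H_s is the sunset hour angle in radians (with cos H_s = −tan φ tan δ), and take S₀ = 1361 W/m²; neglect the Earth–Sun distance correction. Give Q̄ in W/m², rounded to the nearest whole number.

425 W/m²

−tan φ tan δ = −(0.6950)(0.1908) = -0.1326; H_s = arccos(-0.1326) = 97.62°. In radians, H_s = 1.7038.
H_s sin φ sin δ = 1.7038 × 0.5707 × 0.1874 = 0.1822.
cos φ cos δ sin H_s = 0.8211 × 0.9823 × 0.9912 = 0.7995.
Q̄ = (1361/π) × (0.1822 + 0.7995) = 433.22 × 0.9817 = 425.29 W/m².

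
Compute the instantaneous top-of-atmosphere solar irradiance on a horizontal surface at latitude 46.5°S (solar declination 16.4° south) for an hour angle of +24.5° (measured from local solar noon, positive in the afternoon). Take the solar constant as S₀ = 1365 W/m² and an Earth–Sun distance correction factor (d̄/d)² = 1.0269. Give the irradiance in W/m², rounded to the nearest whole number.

With φ = -46.5°, δ = -16.4°, H = 24.50°: sin φ sin δ = 0.2048, cos φ cos δ cos H = 0.6009, so cos θ_z = 0.8057.
Top-of-atmosphere irradiance = S₀ (d̄/d)² cos θ_z = 1365 × 1.0269 × 0.8057 = 1129.36 W/m².

1129 W/m²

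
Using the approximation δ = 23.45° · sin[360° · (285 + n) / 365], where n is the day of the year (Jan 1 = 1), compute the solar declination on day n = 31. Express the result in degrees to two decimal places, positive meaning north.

-17.52°

360 × (285 + 31) / 365 = 311.671°; sin(311.671°) = -0.7470.
δ = 23.45 × -0.7470 = -17.517° ≈ -17.52°.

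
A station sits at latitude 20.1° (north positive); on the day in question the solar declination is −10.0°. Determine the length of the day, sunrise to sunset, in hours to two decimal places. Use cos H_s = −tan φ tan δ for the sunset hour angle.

11.51 hours

cos H_s = −tan(20.1°) · tan(-10.0°) = 0.0645, so H_s = arccos(0.0645) = 86.30°.
Day length = 2 H_s / 15° h⁻¹ = 172.60° / 15 = 11.507 h.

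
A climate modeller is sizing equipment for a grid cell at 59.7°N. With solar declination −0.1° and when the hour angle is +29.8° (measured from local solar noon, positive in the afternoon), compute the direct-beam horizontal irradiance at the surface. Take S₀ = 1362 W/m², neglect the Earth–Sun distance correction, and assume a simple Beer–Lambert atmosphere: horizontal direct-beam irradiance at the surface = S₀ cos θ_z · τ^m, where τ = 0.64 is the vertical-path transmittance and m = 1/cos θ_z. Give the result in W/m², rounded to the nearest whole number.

214 W/m²

cos θ_z = sin φ sin δ + cos φ cos δ cos H = (0.8634)(-0.0017) + (0.5045)(1.0000)(0.8678) = 0.4363.
Air mass m = 1/cos θ_z = 1/0.4363 = 2.292; τ^m = 0.64^2.292 = 0.3596.
Surface direct beam = 1362 × 0.4363 × 0.3596 = 213.69 W/m².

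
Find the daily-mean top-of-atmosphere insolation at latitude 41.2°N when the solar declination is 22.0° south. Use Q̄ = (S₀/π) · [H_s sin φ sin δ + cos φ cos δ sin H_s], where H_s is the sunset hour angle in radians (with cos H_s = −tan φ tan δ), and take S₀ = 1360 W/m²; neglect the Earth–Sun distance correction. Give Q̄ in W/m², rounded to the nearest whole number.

−tan φ tan δ = −(0.8754)(-0.4040) = 0.3537; H_s = arccos(0.3537) = 69.29°. In radians, H_s = 1.2093.
H_s sin φ sin δ = 1.2093 × 0.6587 × -0.3746 = -0.2984.
cos φ cos δ sin H_s = 0.7524 × 0.9272 × 0.9354 = 0.6526.
Q̄ = (1360/π) × (-0.2984 + 0.6526) = 432.90 × 0.3542 = 153.33 W/m².

153 W/m²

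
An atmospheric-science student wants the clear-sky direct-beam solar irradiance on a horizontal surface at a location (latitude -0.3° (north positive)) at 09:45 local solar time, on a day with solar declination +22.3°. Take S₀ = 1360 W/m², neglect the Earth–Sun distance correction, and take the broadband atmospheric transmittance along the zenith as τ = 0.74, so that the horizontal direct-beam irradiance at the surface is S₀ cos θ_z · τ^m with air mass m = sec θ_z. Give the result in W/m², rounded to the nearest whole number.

705 W/m²

Hour angle H = 15° × (9.75 − 12) = -33.75°.
With φ = -0.3°, δ = 22.3°, H = -33.75°: sin φ sin δ = -0.0020, cos φ cos δ cos H = 0.7693, so cos θ_z = 0.7673.
Air mass m = 1/cos θ_z = 1/0.7673 = 1.303; τ^m = 0.74^1.303 = 0.6755.
Surface direct beam = 1360 × 0.7673 × 0.6755 = 704.90 W/m².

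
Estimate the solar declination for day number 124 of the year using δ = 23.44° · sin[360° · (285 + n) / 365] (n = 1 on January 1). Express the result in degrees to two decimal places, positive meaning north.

360 × (285 + 124) / 365 = 403.397°; sin(403.397°) = 0.6870.
δ = 23.44 × 0.6870 = 16.103° ≈ +16.10°.

+16.10°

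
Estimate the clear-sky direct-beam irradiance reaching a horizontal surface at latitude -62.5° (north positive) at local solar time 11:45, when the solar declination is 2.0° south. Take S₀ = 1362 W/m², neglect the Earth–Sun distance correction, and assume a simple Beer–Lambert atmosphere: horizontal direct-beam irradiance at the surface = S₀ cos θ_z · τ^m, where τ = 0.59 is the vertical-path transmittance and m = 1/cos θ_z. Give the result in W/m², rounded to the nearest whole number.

Hour angle H = 15° × (11.75 − 12) = -3.75°.
cos θ_z = sin(-62.5°) sin(-2.0°) + cos(-62.5°) cos(-2.0°) cos(-3.75°) = 0.0310 + 0.4605 = 0.4915.
Air mass m = 1/cos θ_z = 1/0.4915 = 2.035; τ^m = 0.59^2.035 = 0.3417.
Surface direct beam = 1362 × 0.4915 × 0.3417 = 228.74 W/m².

229 W/m²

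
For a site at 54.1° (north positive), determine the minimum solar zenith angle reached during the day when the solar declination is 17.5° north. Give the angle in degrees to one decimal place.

At local solar noon the hour angle is zero, so the zenith angle is |φ − δ| = |54.1° − (17.5°)| = 36.6°.

36.6°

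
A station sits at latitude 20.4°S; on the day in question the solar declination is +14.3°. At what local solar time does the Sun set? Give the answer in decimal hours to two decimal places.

The sunset hour angle satisfies cos H_s = −tan φ tan δ = 0.0948, giving H_s = 84.56°.
Sunset is at 12 + H_s/15 = 12 + 5.637 = 17.637 h local solar time.

17.64 h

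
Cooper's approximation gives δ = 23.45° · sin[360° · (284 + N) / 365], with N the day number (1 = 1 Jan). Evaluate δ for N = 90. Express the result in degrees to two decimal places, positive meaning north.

+3.62°

360 × (284 + 90) / 365 = 368.877°; sin(368.877°) = 0.1543.
δ = 23.45 × 0.1543 = 3.618° ≈ +3.62°.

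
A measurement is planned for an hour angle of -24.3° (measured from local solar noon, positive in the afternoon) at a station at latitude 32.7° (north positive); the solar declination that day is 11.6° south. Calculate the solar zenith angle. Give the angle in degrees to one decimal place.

50.0°

cos θ_z = sin(32.7°) sin(-11.6°) + cos(32.7°) cos(-11.6°) cos(-24.30°) = -0.1086 + 0.7513 = 0.6427.
θ_z = arccos(0.6427) = 50.01°.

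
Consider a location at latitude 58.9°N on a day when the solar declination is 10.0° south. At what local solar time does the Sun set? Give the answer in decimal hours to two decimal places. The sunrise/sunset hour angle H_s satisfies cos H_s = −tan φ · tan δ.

16.87 h

cos H_s = −tan(58.9°) · tan(-10.0°) = 0.2923, so H_s = arccos(0.2923) = 73.00°.
Sunset is at 12 + H_s/15 = 12 + 4.867 = 16.867 h local solar time.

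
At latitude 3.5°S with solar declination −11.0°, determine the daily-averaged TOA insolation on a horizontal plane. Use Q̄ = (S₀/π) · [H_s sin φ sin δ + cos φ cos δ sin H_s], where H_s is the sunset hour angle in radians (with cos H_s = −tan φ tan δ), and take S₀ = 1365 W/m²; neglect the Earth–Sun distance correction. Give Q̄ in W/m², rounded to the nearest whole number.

The sunset hour angle satisfies cos H_s = −tan φ tan δ = -0.0119, giving H_s = 90.68°. In radians, H_s = 1.5827.
H_s sin φ sin δ = 1.5827 × -0.0610 × -0.1908 = 0.0184.
cos φ cos δ sin H_s = 0.9981 × 0.9816 × 0.9999 = 0.9796.
Q̄ = (1365/π) × (0.0184 + 0.9796) = 434.49 × 0.9980 = 433.62 W/m².

434 W/m²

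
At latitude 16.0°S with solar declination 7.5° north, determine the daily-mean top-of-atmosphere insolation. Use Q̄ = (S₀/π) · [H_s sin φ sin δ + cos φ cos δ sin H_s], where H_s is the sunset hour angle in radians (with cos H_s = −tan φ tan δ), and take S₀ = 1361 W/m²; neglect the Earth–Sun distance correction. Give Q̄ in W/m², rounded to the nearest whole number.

The sunset hour angle satisfies cos H_s = −tan φ tan δ = 0.0378, giving H_s = 87.83°. In radians, H_s = 1.5329.
H_s sin φ sin δ = 1.5329 × -0.2756 × 0.1305 = -0.0551.
cos φ cos δ sin H_s = 0.9613 × 0.9914 × 0.9993 = 0.9524.
Q̄ = (1361/π) × (-0.0551 + 0.9524) = 433.22 × 0.8973 = 388.73 W/m².

389 W/m²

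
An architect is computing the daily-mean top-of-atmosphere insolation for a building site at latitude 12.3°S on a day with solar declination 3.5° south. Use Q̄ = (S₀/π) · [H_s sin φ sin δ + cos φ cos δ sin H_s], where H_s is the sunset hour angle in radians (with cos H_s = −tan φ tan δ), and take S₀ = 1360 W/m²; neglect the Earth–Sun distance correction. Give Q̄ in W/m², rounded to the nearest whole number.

431 W/m²

−tan φ tan δ = −(-0.2180)(-0.0612) = -0.0133; H_s = arccos(-0.0133) = 90.76°. In radians, H_s = 1.5841.
H_s sin φ sin δ = 1.5841 × -0.2130 × -0.0610 = 0.0206.
cos φ cos δ sin H_s = 0.9770 × 0.9981 × 0.9999 = 0.9750.
Q̄ = (1360/π) × (0.0206 + 0.9750) = 432.90 × 0.9956 = 431.00 W/m².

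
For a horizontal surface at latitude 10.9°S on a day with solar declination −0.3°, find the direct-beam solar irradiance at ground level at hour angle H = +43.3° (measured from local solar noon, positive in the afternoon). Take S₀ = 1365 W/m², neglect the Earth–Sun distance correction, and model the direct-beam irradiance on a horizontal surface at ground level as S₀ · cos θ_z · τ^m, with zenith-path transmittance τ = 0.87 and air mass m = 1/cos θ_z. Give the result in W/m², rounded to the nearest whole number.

804 W/m²

With φ = -10.9°, δ = -0.3°, H = 43.30°: sin φ sin δ = 0.0010, cos φ cos δ cos H = 0.7146, so cos θ_z = 0.7156.
Air mass m = 1/cos θ_z = 1/0.7156 = 1.397; τ^m = 0.87^1.397 = 0.8232.
Surface direct beam = 1365 × 0.7156 × 0.8232 = 804.10 W/m².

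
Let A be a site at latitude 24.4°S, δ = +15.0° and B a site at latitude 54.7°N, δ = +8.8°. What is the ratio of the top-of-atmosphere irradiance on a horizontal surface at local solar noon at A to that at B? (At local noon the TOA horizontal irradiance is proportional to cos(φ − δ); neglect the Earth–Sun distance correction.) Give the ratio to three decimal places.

1.110

A: cos θ_z = cos(-24.4° − (15.0°)) = 0.7727.
B: cos θ_z = cos(54.7° − (8.8°)) = 0.6959.
Ratio A/B = 0.7727 / 0.6959 = 1.1104.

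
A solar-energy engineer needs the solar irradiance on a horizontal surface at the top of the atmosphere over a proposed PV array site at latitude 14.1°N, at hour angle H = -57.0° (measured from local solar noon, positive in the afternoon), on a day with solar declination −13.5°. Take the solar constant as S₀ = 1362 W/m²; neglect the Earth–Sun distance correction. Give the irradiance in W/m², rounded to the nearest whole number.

cos θ_z = sin(14.1°) sin(-13.5°) + cos(14.1°) cos(-13.5°) cos(-57.00°) = -0.0569 + 0.5136 = 0.4567.
Top-of-atmosphere irradiance = S₀ cos θ_z = 1362 × 0.4567 = 622.03 W/m².

622 W/m²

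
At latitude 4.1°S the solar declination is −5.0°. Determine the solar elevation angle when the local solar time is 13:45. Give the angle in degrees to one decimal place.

Hour angle H = 15° × (13.75 − 12) = 26.25°.
With φ = -4.1°, δ = -5.0°, H = 26.25°: sin φ sin δ = 0.0062, cos φ cos δ cos H = 0.8912, so cos θ_z = 0.8974.
θ_z = arccos(0.8974) = 26.18°, so the elevation is 90° − 26.18° = 63.82°.

63.8°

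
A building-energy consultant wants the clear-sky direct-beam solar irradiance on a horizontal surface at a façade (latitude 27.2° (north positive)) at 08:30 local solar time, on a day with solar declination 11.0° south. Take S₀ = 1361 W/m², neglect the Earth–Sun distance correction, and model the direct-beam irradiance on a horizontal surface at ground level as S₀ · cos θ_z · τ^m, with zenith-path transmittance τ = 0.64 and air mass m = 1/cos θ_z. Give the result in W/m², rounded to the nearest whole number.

Hour angle H = 15° × (8.5 − 12) = -52.50°.
With φ = 27.2°, δ = -11.0°, H = -52.50°: sin φ sin δ = -0.0872, cos φ cos δ cos H = 0.5315, so cos θ_z = 0.4443.
Air mass m = 1/cos θ_z = 1/0.4443 = 2.251; τ^m = 0.64^2.251 = 0.3662.
Surface direct beam = 1361 × 0.4443 × 0.3662 = 221.44 W/m².

221 W/m²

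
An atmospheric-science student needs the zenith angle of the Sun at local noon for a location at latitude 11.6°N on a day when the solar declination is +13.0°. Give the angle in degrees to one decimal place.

At local solar noon the hour angle is zero, so the zenith angle is |φ − δ| = |11.6° − (13.0°)| = 1.4°.

1.4°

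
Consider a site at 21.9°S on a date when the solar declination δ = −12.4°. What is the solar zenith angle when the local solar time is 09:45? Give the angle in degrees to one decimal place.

Hour angle H = 15° × (9.75 − 12) = -33.75°.
cos θ_z = sin φ sin δ + cos φ cos δ cos H = (-0.3730)(-0.2147) + (0.9278)(0.9767)(0.8315) = 0.8336.
θ_z = arccos(0.8336) = 33.53°.

33.5°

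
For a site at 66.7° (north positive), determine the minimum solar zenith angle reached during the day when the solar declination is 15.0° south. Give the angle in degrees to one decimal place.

At local solar noon the hour angle is zero, so the zenith angle is |φ − δ| = |66.7° − (-15.0°)| = 81.7°.

81.7°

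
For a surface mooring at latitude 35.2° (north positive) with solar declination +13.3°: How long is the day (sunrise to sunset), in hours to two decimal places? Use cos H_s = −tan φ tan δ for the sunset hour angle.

13.28 hours

cos H_s = −tan(35.2°) · tan(13.3°) = -0.1668, so H_s = arccos(-0.1668) = 99.60°.
Day length = 2 H_s / 15° h⁻¹ = 199.20° / 15 = 13.280 h.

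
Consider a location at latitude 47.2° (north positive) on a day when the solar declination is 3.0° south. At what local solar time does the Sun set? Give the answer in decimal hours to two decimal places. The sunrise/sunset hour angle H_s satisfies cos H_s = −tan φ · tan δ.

17.78 h

The sunset hour angle satisfies cos H_s = −tan φ tan δ = 0.0566, giving H_s = 86.76°.
Sunset is at 12 + H_s/15 = 12 + 5.784 = 17.784 h local solar time.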